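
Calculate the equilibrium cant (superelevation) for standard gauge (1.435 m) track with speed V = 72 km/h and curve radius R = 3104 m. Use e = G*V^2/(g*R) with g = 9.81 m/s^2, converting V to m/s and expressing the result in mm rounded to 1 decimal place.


Convert speed: V = 72 / 3.6 = 20.0 m/s
Apply formula: e = 1.435 * 20.0^2 / (9.81 * 3104)
e = 1.435 * 400.0 / 30450.24
e = 0.01885 m = 18.9 mm

18.9


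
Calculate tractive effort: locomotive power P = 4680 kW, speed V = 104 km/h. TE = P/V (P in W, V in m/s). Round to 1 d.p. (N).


Convert: P = 4680 kW = 4680000 W
V = 104 / 3.6 = 28.8889 m/s
TE = 4680000 / 28.8889
TE = 162000.0 N

162000.0


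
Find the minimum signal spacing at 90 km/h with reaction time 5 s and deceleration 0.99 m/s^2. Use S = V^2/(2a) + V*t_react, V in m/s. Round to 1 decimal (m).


V = 90 / 3.6 = 25.0 m/s
Braking distance = 25.0^2 / (2*0.99) = 315.6566 m
Sighting distance = 25.0 * 5 = 125.0 m
S = 315.6566 + 125.0 = 440.7 m

440.7


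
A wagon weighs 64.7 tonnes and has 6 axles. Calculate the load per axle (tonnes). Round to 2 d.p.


Load per axle = total weight / number of axles
Load = 64.7 / 6
Load = 10.78 tonnes

10.78


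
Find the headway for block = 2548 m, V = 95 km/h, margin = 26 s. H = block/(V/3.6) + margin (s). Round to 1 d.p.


V = 95 / 3.6 = 26.3889 m/s
Block traversal time = 2548 / 26.3889 = 96.5558 s
Headway = 96.5558 + 26
Headway = 122.6 s

122.6


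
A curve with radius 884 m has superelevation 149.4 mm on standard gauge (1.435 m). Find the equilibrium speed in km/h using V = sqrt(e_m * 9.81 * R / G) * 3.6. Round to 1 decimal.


Convert cant: e = 149.4 mm = 0.1494 m
V_ms = sqrt(0.1494 * 9.81 * 884 / 1.435)
V_ms = sqrt(902.859077) = 30.0476 m/s
V = 30.0476 * 3.6 = 108.2 km/h

108.2


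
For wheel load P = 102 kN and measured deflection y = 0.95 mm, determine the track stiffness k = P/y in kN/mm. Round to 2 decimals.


Track stiffness k = P / y
k = 102 / 0.95
k = 107.37 kN/mm

107.37


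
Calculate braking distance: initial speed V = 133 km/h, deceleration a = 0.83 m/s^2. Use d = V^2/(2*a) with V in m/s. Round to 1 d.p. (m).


Convert speed: V = 133 / 3.6 = 36.9444 m/s
V^2 = 1364.892
d = 1364.892 / (2 * 0.83)
d = 1364.892 / 1.66
d = 822.2 m

822.2


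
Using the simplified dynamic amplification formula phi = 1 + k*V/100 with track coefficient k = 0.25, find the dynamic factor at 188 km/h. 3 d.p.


phi = 1 + k * V / 100
phi = 1 + 0.25 * 188 / 100
phi = 1 + 0.47
phi = 1.470

1.470


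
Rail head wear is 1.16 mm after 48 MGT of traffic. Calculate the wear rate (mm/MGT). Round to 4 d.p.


Wear rate = total wear / cumulative tonnage
Rate = 1.16 / 48
Rate = 0.0242 mm/MGT

0.0242


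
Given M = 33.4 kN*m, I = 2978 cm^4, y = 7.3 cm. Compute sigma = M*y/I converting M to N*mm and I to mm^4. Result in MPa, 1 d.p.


Convert units:
M = 33.4 kN*m = 33400000 N*mm
y = 7.3 cm = 73 mm
I = 2978 cm^4 = 29780000 mm^4
sigma = 33400000 * 73 / 29780000
sigma = 81.9 MPa

81.9


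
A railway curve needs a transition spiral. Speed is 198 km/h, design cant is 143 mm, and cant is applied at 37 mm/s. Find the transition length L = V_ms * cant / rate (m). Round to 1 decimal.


Convert speed: V = 198 / 3.6 = 55.0 m/s
L = 55.0 * 143 / 37
L = 7865.0 / 37
L = 212.6 m

212.6


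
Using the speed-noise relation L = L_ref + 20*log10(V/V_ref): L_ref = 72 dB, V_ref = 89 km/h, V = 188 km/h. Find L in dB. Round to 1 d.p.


V/V_ref = 188 / 89 = 2.11236
log10(2.11236) = 0.324768
20 * 0.324768 = 6.4954
L = 72 + 6.4954 = 78.5 dB

78.5


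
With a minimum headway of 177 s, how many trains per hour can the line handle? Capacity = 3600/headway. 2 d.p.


Capacity = 3600 / headway
Capacity = 3600 / 177
Capacity = 20.34 trains/hour

20.34


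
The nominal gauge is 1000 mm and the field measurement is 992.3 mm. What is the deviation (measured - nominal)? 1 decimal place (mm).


Deviation = measured - nominal
Deviation = 992.3 - 1000
Deviation = -7.7 mm

-7.7


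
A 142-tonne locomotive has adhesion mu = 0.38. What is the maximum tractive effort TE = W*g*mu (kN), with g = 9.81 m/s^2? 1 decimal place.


TE_max = W * g * mu
TE_max = 142 * 9.81 * 0.38
TE_max = 1393.02 * 0.38
TE_max = 529.3 kN

529.3


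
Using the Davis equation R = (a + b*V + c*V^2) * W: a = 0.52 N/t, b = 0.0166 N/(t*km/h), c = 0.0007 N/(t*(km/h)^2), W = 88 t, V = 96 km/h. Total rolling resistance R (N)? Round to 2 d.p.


b*V = 0.0166 * 96 = 1.5936
c*V^2 = 0.0007 * 9216 = 6.4512
R_per_t = 0.52 + 1.5936 + 6.4512 = 8.5648 N/t
R_total = 8.5648 * 88 = 753.70 N

753.70


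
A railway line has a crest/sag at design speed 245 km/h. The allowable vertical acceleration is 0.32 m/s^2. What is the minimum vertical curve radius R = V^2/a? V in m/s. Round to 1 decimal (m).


Convert speed: V = 245 / 3.6 = 68.0556 m/s
V^2 = 4631.5586 m^2/s^2
R_v = 4631.5586 / 0.32
R_v = 14473.6 m

14473.6


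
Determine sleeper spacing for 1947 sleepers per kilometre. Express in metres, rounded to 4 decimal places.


Spacing = 1000 m / number of sleepers
Spacing = 1000 / 1947
Spacing = 0.5136 m

0.5136


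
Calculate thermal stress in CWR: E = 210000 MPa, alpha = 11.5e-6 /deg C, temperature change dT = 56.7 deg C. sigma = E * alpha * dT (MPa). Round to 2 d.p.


sigma = E * alpha * dT
sigma = 210000 * 11.5e-6 * 56.7
sigma = 2.415 * 56.7
sigma = 136.93 MPa

136.93


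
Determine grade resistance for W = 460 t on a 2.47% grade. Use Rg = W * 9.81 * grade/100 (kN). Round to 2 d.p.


Rg = W * 9.81 * grade / 100
Rg = 460 * 9.81 * 2.47 / 100
Rg = 4512.6 * 0.0247
Rg = 111.46 kN

111.46


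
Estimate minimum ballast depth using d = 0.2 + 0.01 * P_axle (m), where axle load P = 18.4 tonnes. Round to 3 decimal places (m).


d = 0.2 + 0.01 * 18.4
d = 0.2 + 0.184
d = 0.384 m

0.384


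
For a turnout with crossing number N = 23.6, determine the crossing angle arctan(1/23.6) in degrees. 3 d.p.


1/N = 1/23.6 = 0.042373
angle = arctan(0.042373) = 0.042348 rad
angle = 0.042348 * 180/pi = 2.426 degrees

2.426


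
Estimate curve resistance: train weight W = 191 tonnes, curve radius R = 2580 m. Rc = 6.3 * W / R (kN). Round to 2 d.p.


Rc = 6.3 * W / R
Rc = 6.3 * 191 / 2580
Rc = 1203.3 / 2580
Rc = 0.47 kN

0.47


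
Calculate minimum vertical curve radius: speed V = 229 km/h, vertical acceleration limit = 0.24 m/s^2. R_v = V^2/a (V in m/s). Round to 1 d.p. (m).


Convert speed: V = 229 / 3.6 = 63.6111 m/s
V^2 = 4046.3735 m^2/s^2
R_v = 4046.3735 / 0.24
R_v = 16859.9 m

16859.9


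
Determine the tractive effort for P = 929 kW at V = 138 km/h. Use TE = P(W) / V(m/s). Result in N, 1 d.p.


Convert: P = 929 kW = 929000 W
V = 138 / 3.6 = 38.3333 m/s
TE = 929000 / 38.3333
TE = 24234.8 N

24234.8


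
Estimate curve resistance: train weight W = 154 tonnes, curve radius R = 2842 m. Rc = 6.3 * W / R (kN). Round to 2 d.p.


Rc = 6.3 * W / R
Rc = 6.3 * 154 / 2842
Rc = 970.2 / 2842
Rc = 0.34 kN

0.34


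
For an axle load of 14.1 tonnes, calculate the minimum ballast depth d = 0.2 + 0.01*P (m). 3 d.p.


d = 0.2 + 0.01 * 14.1
d = 0.2 + 0.141
d = 0.341 m

0.341


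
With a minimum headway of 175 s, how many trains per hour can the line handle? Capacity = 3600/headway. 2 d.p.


Capacity = 3600 / headway
Capacity = 3600 / 175
Capacity = 20.57 trains/hour

20.57


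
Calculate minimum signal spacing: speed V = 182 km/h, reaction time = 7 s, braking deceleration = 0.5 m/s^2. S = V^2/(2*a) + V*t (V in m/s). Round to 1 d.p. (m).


V = 182 / 3.6 = 50.5556 m/s
Braking distance = 50.5556^2 / (2*0.5) = 2555.8642 m
Sighting distance = 50.5556 * 7 = 353.8889 m
S = 2555.8642 + 353.8889 = 2909.8 m

2909.8


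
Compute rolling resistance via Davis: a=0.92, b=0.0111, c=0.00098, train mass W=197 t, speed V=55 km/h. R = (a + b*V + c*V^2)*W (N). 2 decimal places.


b*V = 0.0111 * 55 = 0.6105
c*V^2 = 0.00098 * 3025 = 2.9645
R_per_t = 0.92 + 0.6105 + 2.9645 = 4.495 N/t
R_total = 4.495 * 197 = 885.52 N

885.52


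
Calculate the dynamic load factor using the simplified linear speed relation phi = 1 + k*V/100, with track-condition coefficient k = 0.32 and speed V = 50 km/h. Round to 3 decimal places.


phi = 1 + k * V / 100
phi = 1 + 0.32 * 50 / 100
phi = 1 + 0.16
phi = 1.160

1.160


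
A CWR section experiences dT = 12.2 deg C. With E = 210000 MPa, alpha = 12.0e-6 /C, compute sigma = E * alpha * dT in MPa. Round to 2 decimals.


sigma = E * alpha * dT
sigma = 210000 * 12.0e-6 * 12.2
sigma = 2.52 * 12.2
sigma = 30.74 MPa

30.74


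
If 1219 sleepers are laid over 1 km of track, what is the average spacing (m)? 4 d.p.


Spacing = 1000 m / number of sleepers
Spacing = 1000 / 1219
Spacing = 0.8203 m

0.8203


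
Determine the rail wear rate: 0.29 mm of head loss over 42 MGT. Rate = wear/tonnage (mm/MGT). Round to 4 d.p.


Wear rate = total wear / cumulative tonnage
Rate = 0.29 / 42
Rate = 0.0069 mm/MGT

0.0069


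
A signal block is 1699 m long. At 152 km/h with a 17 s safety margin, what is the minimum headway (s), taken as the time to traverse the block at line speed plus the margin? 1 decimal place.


V = 152 / 3.6 = 42.2222 m/s
Block traversal time = 1699 / 42.2222 = 40.2395 s
Headway = 40.2395 + 17
Headway = 57.2 s

57.2


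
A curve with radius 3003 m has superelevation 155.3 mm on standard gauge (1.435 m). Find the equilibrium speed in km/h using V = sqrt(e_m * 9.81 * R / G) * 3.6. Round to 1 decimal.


Convert cant: e = 155.3 mm = 0.1553 m
V_ms = sqrt(0.1553 * 9.81 * 3003 / 1.435)
V_ms = sqrt(3188.18779) = 56.464 m/s
V = 56.464 * 3.6 = 203.3 km/h

203.3


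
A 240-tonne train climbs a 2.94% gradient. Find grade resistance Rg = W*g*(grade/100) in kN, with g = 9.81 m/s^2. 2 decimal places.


Rg = W * 9.81 * grade / 100
Rg = 240 * 9.81 * 2.94 / 100
Rg = 2354.4 * 0.0294
Rg = 69.22 kN

69.22


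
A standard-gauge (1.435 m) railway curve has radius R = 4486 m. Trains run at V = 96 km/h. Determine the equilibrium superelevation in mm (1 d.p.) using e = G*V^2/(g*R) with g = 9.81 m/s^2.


Convert speed: V = 96 / 3.6 = 26.6667 m/s
Apply formula: e = 1.435 * 26.6667^2 / (9.81 * 4486)
e = 1.435 * 711.1111 / 44007.66
e = 0.023188 m = 23.2 mm

23.2


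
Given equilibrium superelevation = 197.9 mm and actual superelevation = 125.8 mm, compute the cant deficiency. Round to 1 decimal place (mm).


Cant deficiency = equilibrium cant - actual cant
CD = 197.9 - 125.8
CD = 72.1 mm

72.1


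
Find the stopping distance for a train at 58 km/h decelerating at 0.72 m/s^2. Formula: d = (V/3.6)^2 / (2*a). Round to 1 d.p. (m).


Convert speed: V = 58 / 3.6 = 16.1111 m/s
V^2 = 259.5679
d = 259.5679 / (2 * 0.72)
d = 259.5679 / 1.44
d = 180.3 m

180.3


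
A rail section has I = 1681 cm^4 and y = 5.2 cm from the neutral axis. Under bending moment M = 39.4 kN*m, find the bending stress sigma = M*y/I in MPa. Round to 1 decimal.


Convert units:
M = 39.4 kN*m = 39400000 N*mm
y = 5.2 cm = 52 mm
I = 1681 cm^4 = 16810000 mm^4
sigma = 39400000 * 52 / 16810000
sigma = 121.9 MPa

121.9


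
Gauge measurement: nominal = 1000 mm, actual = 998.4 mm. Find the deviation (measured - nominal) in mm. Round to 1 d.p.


Deviation = measured - nominal
Deviation = 998.4 - 1000
Deviation = -1.6 mm

-1.6


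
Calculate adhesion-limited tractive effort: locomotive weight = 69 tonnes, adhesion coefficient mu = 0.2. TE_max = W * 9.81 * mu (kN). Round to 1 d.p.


TE_max = W * g * mu
TE_max = 69 * 9.81 * 0.2
TE_max = 676.89 * 0.2
TE_max = 135.4 kN

135.4


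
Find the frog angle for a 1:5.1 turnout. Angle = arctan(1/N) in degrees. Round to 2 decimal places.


1/N = 1/5.1 = 0.196078
angle = arctan(0.196078) = 0.193622 rad
angle = 0.193622 * 180/pi = 11.09 degrees

11.09


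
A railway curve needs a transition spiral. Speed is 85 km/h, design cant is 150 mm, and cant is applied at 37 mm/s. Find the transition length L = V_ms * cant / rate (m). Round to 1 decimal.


Convert speed: V = 85 / 3.6 = 23.6111 m/s
L = 23.6111 * 150 / 37
L = 3541.6667 / 37
L = 95.7 m

95.7


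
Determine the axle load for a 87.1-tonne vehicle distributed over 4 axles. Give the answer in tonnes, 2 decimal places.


Load per axle = total weight / number of axles
Load = 87.1 / 4
Load = 21.78 tonnes

21.78


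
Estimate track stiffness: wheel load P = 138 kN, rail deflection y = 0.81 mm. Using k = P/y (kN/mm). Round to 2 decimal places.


Track stiffness k = P / y
k = 138 / 0.81
k = 170.37 kN/mm

170.37


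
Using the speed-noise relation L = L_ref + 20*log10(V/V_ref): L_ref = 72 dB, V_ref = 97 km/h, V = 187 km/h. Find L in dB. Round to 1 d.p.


V/V_ref = 187 / 97 = 1.927835
log10(1.927835) = 0.28507
20 * 0.28507 = 5.7014
L = 72 + 5.7014 = 77.7 dB

77.7


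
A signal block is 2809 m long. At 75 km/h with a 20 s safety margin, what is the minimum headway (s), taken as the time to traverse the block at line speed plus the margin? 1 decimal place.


V = 75 / 3.6 = 20.8333 m/s
Block traversal time = 2809 / 20.8333 = 134.832 s
Headway = 134.832 + 20
Headway = 154.8 s

154.8


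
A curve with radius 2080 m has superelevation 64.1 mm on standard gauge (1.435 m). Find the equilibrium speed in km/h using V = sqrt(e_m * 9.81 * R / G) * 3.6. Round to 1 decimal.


Convert cant: e = 64.1 mm = 0.0641 m
V_ms = sqrt(0.0641 * 9.81 * 2080 / 1.435)
V_ms = sqrt(911.461798) = 30.1904 m/s
V = 30.1904 * 3.6 = 108.7 km/h

108.7


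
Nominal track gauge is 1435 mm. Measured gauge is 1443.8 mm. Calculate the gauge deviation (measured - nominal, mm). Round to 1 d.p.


Deviation = measured - nominal
Deviation = 1443.8 - 1435
Deviation = 8.8 mm

8.8


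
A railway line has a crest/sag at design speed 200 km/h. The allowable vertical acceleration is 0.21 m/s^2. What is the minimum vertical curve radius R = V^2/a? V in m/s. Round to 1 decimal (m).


Convert speed: V = 200 / 3.6 = 55.5556 m/s
V^2 = 3086.4198 m^2/s^2
R_v = 3086.4198 / 0.21
R_v = 14697.2 m

14697.2


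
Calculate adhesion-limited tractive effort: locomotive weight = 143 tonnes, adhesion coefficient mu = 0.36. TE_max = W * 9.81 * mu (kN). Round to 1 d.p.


TE_max = W * g * mu
TE_max = 143 * 9.81 * 0.36
TE_max = 1402.83 * 0.36
TE_max = 505.0 kN

505.0


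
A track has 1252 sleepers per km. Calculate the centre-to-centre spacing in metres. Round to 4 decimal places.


Spacing = 1000 m / number of sleepers
Spacing = 1000 / 1252
Spacing = 0.7987 m

0.7987


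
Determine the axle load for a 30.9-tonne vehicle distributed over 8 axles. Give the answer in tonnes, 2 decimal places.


Load per axle = total weight / number of axles
Load = 30.9 / 8
Load = 3.86 tonnes

3.86


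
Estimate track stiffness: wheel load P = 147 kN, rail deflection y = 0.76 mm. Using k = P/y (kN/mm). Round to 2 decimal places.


Track stiffness k = P / y
k = 147 / 0.76
k = 193.42 kN/mm

193.42


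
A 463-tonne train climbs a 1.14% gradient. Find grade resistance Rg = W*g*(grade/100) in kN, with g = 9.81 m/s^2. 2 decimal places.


Rg = W * 9.81 * grade / 100
Rg = 463 * 9.81 * 1.14 / 100
Rg = 4542.03 * 0.0114
Rg = 51.78 kN

51.78


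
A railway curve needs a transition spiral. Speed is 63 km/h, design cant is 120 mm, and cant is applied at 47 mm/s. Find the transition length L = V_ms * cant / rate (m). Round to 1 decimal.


Convert speed: V = 63 / 3.6 = 17.5 m/s
L = 17.5 * 120 / 47
L = 2100.0 / 47
L = 44.7 m

44.7


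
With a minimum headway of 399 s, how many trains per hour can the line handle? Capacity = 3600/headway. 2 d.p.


Capacity = 3600 / headway
Capacity = 3600 / 399
Capacity = 9.02 trains/hour

9.02


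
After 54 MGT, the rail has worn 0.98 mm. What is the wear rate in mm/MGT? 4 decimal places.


Wear rate = total wear / cumulative tonnage
Rate = 0.98 / 54
Rate = 0.0181 mm/MGT

0.0181


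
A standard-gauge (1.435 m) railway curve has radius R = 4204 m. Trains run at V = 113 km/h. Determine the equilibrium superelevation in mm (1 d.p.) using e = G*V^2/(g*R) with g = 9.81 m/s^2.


Convert speed: V = 113 / 3.6 = 31.3889 m/s
Apply formula: e = 1.435 * 31.3889^2 / (9.81 * 4204)
e = 1.435 * 985.2623 / 41241.24
e = 0.034282 m = 34.3 mm

34.3


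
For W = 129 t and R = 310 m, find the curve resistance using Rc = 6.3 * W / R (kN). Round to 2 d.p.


Rc = 6.3 * W / R
Rc = 6.3 * 129 / 310
Rc = 812.7 / 310
Rc = 2.62 kN

2.62


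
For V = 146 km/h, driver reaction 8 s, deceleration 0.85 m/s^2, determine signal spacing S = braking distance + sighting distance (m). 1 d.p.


V = 146 / 3.6 = 40.5556 m/s
Braking distance = 40.5556^2 / (2*0.85) = 967.5018 m
Sighting distance = 40.5556 * 8 = 324.4444 m
S = 967.5018 + 324.4444 = 1291.9 m

1291.9


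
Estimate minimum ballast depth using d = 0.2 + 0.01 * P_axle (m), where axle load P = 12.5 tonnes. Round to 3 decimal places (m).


d = 0.2 + 0.01 * 12.5
d = 0.2 + 0.125
d = 0.325 m

0.325


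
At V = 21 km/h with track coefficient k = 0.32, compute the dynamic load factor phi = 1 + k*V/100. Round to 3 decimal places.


phi = 1 + k * V / 100
phi = 1 + 0.32 * 21 / 100
phi = 1 + 0.0672
phi = 1.067

1.067


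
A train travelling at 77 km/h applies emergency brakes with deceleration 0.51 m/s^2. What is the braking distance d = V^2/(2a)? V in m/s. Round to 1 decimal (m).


Convert speed: V = 77 / 3.6 = 21.3889 m/s
V^2 = 457.4846
d = 457.4846 / (2 * 0.51)
d = 457.4846 / 1.02
d = 448.5 m

448.5


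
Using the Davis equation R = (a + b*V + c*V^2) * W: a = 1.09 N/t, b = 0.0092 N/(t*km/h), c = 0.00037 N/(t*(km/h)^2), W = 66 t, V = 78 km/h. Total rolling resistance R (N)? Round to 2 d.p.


b*V = 0.0092 * 78 = 0.7176
c*V^2 = 0.00037 * 6084 = 2.25108
R_per_t = 1.09 + 0.7176 + 2.25108 = 4.05868 N/t
R_total = 4.05868 * 66 = 267.87 N

267.87


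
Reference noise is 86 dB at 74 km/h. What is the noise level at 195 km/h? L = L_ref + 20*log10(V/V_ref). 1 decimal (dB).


V/V_ref = 195 / 74 = 2.635135
log10(2.635135) = 0.420803
20 * 0.420803 = 8.4161
L = 86 + 8.4161 = 94.4 dB

94.4


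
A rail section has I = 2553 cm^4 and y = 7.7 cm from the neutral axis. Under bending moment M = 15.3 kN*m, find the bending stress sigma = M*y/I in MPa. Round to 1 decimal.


Convert units:
M = 15.3 kN*m = 15300000 N*mm
y = 7.7 cm = 77 mm
I = 2553 cm^4 = 25530000 mm^4
sigma = 15300000 * 77 / 25530000
sigma = 46.1 MPa

46.1


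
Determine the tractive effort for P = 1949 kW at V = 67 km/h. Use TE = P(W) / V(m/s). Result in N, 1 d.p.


Convert: P = 1949 kW = 1949000 W
V = 67 / 3.6 = 18.6111 m/s
TE = 1949000 / 18.6111
TE = 104722.4 N

104722.4


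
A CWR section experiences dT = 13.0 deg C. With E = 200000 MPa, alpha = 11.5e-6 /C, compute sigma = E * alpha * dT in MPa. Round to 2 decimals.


sigma = E * alpha * dT
sigma = 200000 * 11.5e-6 * 13.0
sigma = 2.3 * 13.0
sigma = 29.90 MPa

29.90


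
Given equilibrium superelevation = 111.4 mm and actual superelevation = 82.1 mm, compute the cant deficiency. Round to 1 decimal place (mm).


Cant deficiency = equilibrium cant - actual cant
CD = 111.4 - 82.1
CD = 29.3 mm

29.3


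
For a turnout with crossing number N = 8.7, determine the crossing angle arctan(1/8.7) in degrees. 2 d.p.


1/N = 1/8.7 = 0.114943
angle = arctan(0.114943) = 0.11444 rad
angle = 0.11444 * 180/pi = 6.56 degrees

6.56


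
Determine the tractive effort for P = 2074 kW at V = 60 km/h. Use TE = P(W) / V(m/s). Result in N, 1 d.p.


Convert: P = 2074 kW = 2074000 W
V = 60 / 3.6 = 16.6667 m/s
TE = 2074000 / 16.6667
TE = 124440.0 N

124440.0


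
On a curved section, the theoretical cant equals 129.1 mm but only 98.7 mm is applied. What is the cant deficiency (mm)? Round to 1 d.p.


Cant deficiency = equilibrium cant - actual cant
CD = 129.1 - 98.7
CD = 30.4 mm

30.4


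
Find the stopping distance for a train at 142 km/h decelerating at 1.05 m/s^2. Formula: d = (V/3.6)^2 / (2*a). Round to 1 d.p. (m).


Convert speed: V = 142 / 3.6 = 39.4444 m/s
V^2 = 1555.8642
d = 1555.8642 / (2 * 1.05)
d = 1555.8642 / 2.1
d = 740.9 m

740.9


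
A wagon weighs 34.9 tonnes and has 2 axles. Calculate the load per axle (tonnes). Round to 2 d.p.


Load per axle = total weight / number of axles
Load = 34.9 / 2
Load = 17.45 tonnes

17.45


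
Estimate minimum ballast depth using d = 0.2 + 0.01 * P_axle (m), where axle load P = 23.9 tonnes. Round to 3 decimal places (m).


d = 0.2 + 0.01 * 23.9
d = 0.2 + 0.239
d = 0.439 m

0.439


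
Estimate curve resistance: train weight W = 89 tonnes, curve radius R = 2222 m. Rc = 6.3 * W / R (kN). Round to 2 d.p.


Rc = 6.3 * W / R
Rc = 6.3 * 89 / 2222
Rc = 560.7 / 2222
Rc = 0.25 kN

0.25


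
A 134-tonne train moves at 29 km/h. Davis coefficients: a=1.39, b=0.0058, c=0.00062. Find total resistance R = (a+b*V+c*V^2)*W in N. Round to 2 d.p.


b*V = 0.0058 * 29 = 0.1682
c*V^2 = 0.00062 * 841 = 0.52142
R_per_t = 1.39 + 0.1682 + 0.52142 = 2.07962 N/t
R_total = 2.07962 * 134 = 278.67 N

278.67


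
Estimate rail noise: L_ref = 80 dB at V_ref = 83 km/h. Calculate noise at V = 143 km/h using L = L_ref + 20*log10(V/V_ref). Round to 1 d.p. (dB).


V/V_ref = 143 / 83 = 1.722892
log10(1.722892) = 0.236258
20 * 0.236258 = 4.7252
L = 80 + 4.7252 = 84.7 dB

84.7


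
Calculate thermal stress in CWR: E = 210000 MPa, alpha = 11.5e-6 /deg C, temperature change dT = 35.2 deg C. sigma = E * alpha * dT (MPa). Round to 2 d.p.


sigma = E * alpha * dT
sigma = 210000 * 11.5e-6 * 35.2
sigma = 2.415 * 35.2
sigma = 85.01 MPa

85.01


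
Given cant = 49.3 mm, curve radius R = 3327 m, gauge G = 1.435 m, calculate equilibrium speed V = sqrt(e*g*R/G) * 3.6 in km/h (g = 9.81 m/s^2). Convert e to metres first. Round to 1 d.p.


Convert cant: e = 49.3 mm = 0.0493 m
V_ms = sqrt(0.0493 * 9.81 * 3327 / 1.435)
V_ms = sqrt(1121.287102) = 33.4856 m/s
V = 33.4856 * 3.6 = 120.5 km/h

120.5


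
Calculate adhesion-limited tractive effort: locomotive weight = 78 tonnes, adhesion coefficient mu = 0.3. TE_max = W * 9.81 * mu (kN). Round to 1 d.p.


TE_max = W * g * mu
TE_max = 78 * 9.81 * 0.3
TE_max = 765.18 * 0.3
TE_max = 229.6 kN

229.6


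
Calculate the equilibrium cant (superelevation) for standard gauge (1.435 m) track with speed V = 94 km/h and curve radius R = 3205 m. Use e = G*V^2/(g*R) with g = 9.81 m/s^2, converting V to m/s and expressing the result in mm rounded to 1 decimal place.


Convert speed: V = 94 / 3.6 = 26.1111 m/s
Apply formula: e = 1.435 * 26.1111^2 / (9.81 * 3205)
e = 1.435 * 681.7901 / 31441.05
e = 0.031118 m = 31.1 mm

31.1


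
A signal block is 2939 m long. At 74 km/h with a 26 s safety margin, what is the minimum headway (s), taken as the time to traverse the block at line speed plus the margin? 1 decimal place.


V = 74 / 3.6 = 20.5556 m/s
Block traversal time = 2939 / 20.5556 = 142.9784 s
Headway = 142.9784 + 26
Headway = 169.0 s

169.0


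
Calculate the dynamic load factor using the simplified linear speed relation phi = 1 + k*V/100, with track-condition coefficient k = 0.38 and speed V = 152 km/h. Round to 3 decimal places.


phi = 1 + k * V / 100
phi = 1 + 0.38 * 152 / 100
phi = 1 + 0.5776
phi = 1.578

1.578


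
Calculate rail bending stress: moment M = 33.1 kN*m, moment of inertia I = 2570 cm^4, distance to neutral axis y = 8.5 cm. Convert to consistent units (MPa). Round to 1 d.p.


Convert units:
M = 33.1 kN*m = 33100000 N*mm
y = 8.5 cm = 85 mm
I = 2570 cm^4 = 25700000 mm^4
sigma = 33100000 * 85 / 25700000
sigma = 109.5 MPa

109.5


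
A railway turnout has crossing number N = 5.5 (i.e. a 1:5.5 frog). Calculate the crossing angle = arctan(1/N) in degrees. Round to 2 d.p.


1/N = 1/5.5 = 0.181818
angle = arctan(0.181818) = 0.179853 rad
angle = 0.179853 * 180/pi = 10.30 degrees

10.30


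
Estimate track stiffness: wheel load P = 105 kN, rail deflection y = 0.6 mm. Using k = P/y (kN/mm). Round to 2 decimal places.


Track stiffness k = P / y
k = 105 / 0.6
k = 175.00 kN/mm

175.00


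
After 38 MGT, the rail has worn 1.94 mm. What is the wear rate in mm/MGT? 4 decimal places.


Wear rate = total wear / cumulative tonnage
Rate = 1.94 / 38
Rate = 0.0511 mm/MGT

0.0511


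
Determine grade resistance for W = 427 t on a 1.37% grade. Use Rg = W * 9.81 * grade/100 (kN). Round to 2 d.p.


Rg = W * 9.81 * grade / 100
Rg = 427 * 9.81 * 1.37 / 100
Rg = 4188.87 * 0.0137
Rg = 57.39 kN

57.39


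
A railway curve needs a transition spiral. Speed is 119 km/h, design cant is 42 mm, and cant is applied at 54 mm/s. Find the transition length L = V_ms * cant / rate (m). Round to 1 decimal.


Convert speed: V = 119 / 3.6 = 33.0556 m/s
L = 33.0556 * 42 / 54
L = 1388.3333 / 54
L = 25.7 m

25.7


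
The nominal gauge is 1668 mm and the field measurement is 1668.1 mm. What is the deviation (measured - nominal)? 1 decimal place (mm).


Deviation = measured - nominal
Deviation = 1668.1 - 1668
Deviation = 0.1 mm

0.1


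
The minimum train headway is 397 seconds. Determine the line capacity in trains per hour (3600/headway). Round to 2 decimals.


Capacity = 3600 / headway
Capacity = 3600 / 397
Capacity = 9.07 trains/hour

9.07


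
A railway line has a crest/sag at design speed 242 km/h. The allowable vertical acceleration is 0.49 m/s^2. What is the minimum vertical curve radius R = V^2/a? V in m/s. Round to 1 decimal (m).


Convert speed: V = 242 / 3.6 = 67.2222 m/s
V^2 = 4518.8272 m^2/s^2
R_v = 4518.8272 / 0.49
R_v = 9222.1 m

9222.1


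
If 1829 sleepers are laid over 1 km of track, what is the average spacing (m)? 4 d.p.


Spacing = 1000 m / number of sleepers
Spacing = 1000 / 1829
Spacing = 0.5467 m

0.5467


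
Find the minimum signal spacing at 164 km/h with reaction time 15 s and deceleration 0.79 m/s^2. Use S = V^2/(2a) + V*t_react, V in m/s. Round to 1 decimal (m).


V = 164 / 3.6 = 45.5556 m/s
Braking distance = 45.5556^2 / (2*0.79) = 1313.4865 m
Sighting distance = 45.5556 * 15 = 683.3333 m
S = 1313.4865 + 683.3333 = 1996.8 m

1996.8


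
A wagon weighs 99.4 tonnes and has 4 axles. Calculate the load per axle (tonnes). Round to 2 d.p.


Load per axle = total weight / number of axles
Load = 99.4 / 4
Load = 24.85 tonnes

24.85


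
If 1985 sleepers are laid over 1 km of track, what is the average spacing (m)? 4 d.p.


Spacing = 1000 m / number of sleepers
Spacing = 1000 / 1985
Spacing = 0.5038 m

0.5038


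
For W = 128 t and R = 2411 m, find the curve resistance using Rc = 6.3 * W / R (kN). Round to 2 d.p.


Rc = 6.3 * W / R
Rc = 6.3 * 128 / 2411
Rc = 806.4 / 2411
Rc = 0.33 kN

0.33


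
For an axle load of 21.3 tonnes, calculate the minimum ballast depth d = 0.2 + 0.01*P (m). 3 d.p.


d = 0.2 + 0.01 * 21.3
d = 0.2 + 0.213
d = 0.413 m

0.413


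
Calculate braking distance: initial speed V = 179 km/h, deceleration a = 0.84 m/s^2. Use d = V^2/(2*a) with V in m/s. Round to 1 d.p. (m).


Convert speed: V = 179 / 3.6 = 49.7222 m/s
V^2 = 2472.2994
d = 2472.2994 / (2 * 0.84)
d = 2472.2994 / 1.68
d = 1471.6 m

1471.6


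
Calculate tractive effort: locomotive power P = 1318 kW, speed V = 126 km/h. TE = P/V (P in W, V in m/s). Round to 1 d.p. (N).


Convert: P = 1318 kW = 1318000 W
V = 126 / 3.6 = 35.0 m/s
TE = 1318000 / 35.0
TE = 37657.1 N

37657.1


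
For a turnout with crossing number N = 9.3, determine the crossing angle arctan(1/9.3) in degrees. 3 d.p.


1/N = 1/9.3 = 0.107527
angle = arctan(0.107527) = 0.107115 rad
angle = 0.107115 * 180/pi = 6.137 degrees

6.137


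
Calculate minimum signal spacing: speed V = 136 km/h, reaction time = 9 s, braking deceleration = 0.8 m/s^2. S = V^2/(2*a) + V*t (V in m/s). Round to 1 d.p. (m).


V = 136 / 3.6 = 37.7778 m/s
Braking distance = 37.7778^2 / (2*0.8) = 891.9753 m
Sighting distance = 37.7778 * 9 = 340.0 m
S = 891.9753 + 340.0 = 1232.0 m

1232.0


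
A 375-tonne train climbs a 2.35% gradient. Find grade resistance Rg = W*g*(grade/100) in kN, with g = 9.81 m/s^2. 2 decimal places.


Rg = W * 9.81 * grade / 100
Rg = 375 * 9.81 * 2.35 / 100
Rg = 3678.75 * 0.0235
Rg = 86.45 kN

86.45


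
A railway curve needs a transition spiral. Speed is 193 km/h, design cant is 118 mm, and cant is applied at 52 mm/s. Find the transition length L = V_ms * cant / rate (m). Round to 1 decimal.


Convert speed: V = 193 / 3.6 = 53.6111 m/s
L = 53.6111 * 118 / 52
L = 6326.1111 / 52
L = 121.7 m

121.7


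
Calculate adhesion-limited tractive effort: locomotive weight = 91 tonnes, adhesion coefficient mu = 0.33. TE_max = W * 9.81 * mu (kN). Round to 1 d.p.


TE_max = W * g * mu
TE_max = 91 * 9.81 * 0.33
TE_max = 892.71 * 0.33
TE_max = 294.6 kN

294.6


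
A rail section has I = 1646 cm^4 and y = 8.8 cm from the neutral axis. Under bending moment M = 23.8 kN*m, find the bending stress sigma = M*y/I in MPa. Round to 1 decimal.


Convert units:
M = 23.8 kN*m = 23800000 N*mm
y = 8.8 cm = 88 mm
I = 1646 cm^4 = 16460000 mm^4
sigma = 23800000 * 88 / 16460000
sigma = 127.2 MPa

127.2


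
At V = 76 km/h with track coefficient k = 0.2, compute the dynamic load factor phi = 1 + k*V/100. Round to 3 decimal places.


phi = 1 + k * V / 100
phi = 1 + 0.2 * 76 / 100
phi = 1 + 0.152
phi = 1.152

1.152


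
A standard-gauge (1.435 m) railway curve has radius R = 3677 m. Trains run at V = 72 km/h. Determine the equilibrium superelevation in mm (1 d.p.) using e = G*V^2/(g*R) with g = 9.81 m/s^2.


Convert speed: V = 72 / 3.6 = 20.0 m/s
Apply formula: e = 1.435 * 20.0^2 / (9.81 * 3677)
e = 1.435 * 400.0 / 36071.37
e = 0.015913 m = 15.9 mm

15.9


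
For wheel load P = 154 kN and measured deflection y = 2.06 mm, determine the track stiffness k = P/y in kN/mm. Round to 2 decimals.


Track stiffness k = P / y
k = 154 / 2.06
k = 74.76 kN/mm

74.76


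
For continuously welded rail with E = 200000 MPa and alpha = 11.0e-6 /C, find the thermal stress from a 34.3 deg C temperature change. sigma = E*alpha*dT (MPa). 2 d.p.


sigma = E * alpha * dT
sigma = 200000 * 11.0e-6 * 34.3
sigma = 2.2 * 34.3
sigma = 75.46 MPa

75.46


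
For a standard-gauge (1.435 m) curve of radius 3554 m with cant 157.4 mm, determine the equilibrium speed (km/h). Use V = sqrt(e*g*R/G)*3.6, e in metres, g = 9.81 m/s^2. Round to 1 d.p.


Convert cant: e = 157.4 mm = 0.1574 m
V_ms = sqrt(0.1574 * 9.81 * 3554 / 1.435)
V_ms = sqrt(3824.188206) = 61.84 m/s
V = 61.84 * 3.6 = 222.6 km/h

222.6


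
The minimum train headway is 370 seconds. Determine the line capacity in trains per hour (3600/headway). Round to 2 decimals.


Capacity = 3600 / headway
Capacity = 3600 / 370
Capacity = 9.73 trains/hour

9.73


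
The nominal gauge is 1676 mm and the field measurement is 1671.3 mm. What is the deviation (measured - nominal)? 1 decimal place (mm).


Deviation = measured - nominal
Deviation = 1671.3 - 1676
Deviation = -4.7 mm

-4.7


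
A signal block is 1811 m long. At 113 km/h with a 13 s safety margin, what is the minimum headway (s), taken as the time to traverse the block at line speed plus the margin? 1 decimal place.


V = 113 / 3.6 = 31.3889 m/s
Block traversal time = 1811 / 31.3889 = 57.6956 s
Headway = 57.6956 + 13
Headway = 70.7 s

70.7


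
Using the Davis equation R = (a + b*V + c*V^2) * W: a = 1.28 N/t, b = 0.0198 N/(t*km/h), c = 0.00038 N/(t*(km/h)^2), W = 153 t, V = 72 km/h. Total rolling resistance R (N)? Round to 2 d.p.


b*V = 0.0198 * 72 = 1.4256
c*V^2 = 0.00038 * 5184 = 1.96992
R_per_t = 1.28 + 1.4256 + 1.96992 = 4.67552 N/t
R_total = 4.67552 * 153 = 715.35 N

715.35


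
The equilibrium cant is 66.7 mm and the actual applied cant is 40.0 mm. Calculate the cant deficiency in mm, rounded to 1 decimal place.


Cant deficiency = equilibrium cant - actual cant
CD = 66.7 - 40.0
CD = 26.7 mm

26.7


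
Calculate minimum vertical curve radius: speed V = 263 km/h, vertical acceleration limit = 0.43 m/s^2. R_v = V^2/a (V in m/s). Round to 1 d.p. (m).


Convert speed: V = 263 / 3.6 = 73.0556 m/s
V^2 = 5337.1142 m^2/s^2
R_v = 5337.1142 / 0.43
R_v = 12411.9 m

12411.9


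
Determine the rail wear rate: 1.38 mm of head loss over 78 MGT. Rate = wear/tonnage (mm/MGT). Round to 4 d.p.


Wear rate = total wear / cumulative tonnage
Rate = 1.38 / 78
Rate = 0.0177 mm/MGT

0.0177


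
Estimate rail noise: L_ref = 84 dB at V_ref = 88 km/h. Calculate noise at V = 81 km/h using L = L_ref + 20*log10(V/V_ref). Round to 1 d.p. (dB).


V/V_ref = 81 / 88 = 0.920455
log10(0.920455) = -0.035998
20 * -0.035998 = -0.72
L = 84 + -0.72 = 83.3 dB

83.3


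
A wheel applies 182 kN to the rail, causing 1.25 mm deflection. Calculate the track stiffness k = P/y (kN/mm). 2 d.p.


Track stiffness k = P / y
k = 182 / 1.25
k = 145.60 kN/mm

145.60


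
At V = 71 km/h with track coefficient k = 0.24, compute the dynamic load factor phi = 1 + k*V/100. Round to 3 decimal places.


phi = 1 + k * V / 100
phi = 1 + 0.24 * 71 / 100
phi = 1 + 0.1704
phi = 1.170

1.170


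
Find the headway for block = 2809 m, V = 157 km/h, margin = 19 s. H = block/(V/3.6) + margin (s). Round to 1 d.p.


V = 157 / 3.6 = 43.6111 m/s
Block traversal time = 2809 / 43.6111 = 64.4102 s
Headway = 64.4102 + 19
Headway = 83.4 s

83.4


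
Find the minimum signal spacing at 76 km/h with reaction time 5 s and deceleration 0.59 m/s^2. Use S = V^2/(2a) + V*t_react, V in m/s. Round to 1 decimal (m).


V = 76 / 3.6 = 21.1111 m/s
Braking distance = 21.1111^2 / (2*0.59) = 377.6941 m
Sighting distance = 21.1111 * 5 = 105.5556 m
S = 377.6941 + 105.5556 = 483.2 m

483.2


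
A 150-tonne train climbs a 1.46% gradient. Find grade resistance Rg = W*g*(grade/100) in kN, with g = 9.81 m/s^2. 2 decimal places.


Rg = W * 9.81 * grade / 100
Rg = 150 * 9.81 * 1.46 / 100
Rg = 1471.5 * 0.0146
Rg = 21.48 kN

21.48


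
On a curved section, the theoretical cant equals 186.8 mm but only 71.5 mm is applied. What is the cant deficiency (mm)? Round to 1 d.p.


Cant deficiency = equilibrium cant - actual cant
CD = 186.8 - 71.5
CD = 115.3 mm

115.3


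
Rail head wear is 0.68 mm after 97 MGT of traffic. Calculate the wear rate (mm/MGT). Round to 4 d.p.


Wear rate = total wear / cumulative tonnage
Rate = 0.68 / 97
Rate = 0.0070 mm/MGT

0.0070


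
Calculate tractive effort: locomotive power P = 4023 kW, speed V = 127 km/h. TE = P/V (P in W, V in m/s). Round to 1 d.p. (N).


Convert: P = 4023 kW = 4023000 W
V = 127 / 3.6 = 35.2778 m/s
TE = 4023000 / 35.2778
TE = 114037.8 N

114037.8


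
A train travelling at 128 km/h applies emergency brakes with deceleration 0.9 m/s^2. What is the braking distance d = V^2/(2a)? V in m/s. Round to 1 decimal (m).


Convert speed: V = 128 / 3.6 = 35.5556 m/s
V^2 = 1264.1975
d = 1264.1975 / (2 * 0.9)
d = 1264.1975 / 1.8
d = 702.3 m

702.3


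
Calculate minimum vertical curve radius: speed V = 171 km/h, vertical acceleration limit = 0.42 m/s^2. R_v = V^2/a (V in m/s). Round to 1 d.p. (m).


Convert speed: V = 171 / 3.6 = 47.5 m/s
V^2 = 2256.25 m^2/s^2
R_v = 2256.25 / 0.42
R_v = 5372.0 m

5372.0


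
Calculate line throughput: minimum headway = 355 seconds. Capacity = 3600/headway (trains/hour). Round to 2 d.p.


Capacity = 3600 / headway
Capacity = 3600 / 355
Capacity = 10.14 trains/hour

10.14


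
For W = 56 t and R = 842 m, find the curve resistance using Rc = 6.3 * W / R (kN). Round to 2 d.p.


Rc = 6.3 * W / R
Rc = 6.3 * 56 / 842
Rc = 352.8 / 842
Rc = 0.42 kN

0.42


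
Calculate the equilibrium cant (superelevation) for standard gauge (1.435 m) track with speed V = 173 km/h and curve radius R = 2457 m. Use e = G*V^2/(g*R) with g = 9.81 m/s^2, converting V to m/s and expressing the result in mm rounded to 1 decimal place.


Convert speed: V = 173 / 3.6 = 48.0556 m/s
Apply formula: e = 1.435 * 48.0556^2 / (9.81 * 2457)
e = 1.435 * 2309.3364 / 24103.17
e = 0.137488 m = 137.5 mm

137.5


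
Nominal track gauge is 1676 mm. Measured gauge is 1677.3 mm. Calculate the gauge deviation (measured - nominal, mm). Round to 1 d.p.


Deviation = measured - nominal
Deviation = 1677.3 - 1676
Deviation = 1.3 mm

1.3


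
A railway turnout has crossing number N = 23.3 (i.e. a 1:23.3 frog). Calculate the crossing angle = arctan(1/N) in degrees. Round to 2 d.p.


1/N = 1/23.3 = 0.042918
angle = arctan(0.042918) = 0.042892 rad
angle = 0.042892 * 180/pi = 2.46 degrees

2.46


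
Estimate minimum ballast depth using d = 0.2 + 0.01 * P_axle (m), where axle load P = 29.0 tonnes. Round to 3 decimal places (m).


d = 0.2 + 0.01 * 29.0
d = 0.2 + 0.29
d = 0.490 m

0.490


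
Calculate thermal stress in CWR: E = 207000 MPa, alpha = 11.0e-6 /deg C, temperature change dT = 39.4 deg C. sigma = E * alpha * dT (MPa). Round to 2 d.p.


sigma = E * alpha * dT
sigma = 207000 * 11.0e-6 * 39.4
sigma = 2.277 * 39.4
sigma = 89.71 MPa

89.71


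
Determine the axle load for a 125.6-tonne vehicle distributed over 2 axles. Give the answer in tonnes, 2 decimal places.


Load per axle = total weight / number of axles
Load = 125.6 / 2
Load = 62.80 tonnes

62.80


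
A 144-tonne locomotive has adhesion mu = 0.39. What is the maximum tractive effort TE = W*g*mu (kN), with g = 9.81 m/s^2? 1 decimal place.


TE_max = W * g * mu
TE_max = 144 * 9.81 * 0.39
TE_max = 1412.64 * 0.39
TE_max = 550.9 kN

550.9


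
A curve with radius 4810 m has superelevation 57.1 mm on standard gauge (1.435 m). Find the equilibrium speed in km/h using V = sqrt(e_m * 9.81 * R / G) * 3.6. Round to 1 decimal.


Convert cant: e = 57.1 mm = 0.0571 m
V_ms = sqrt(0.0571 * 9.81 * 4810 / 1.435)
V_ms = sqrt(1877.57931) = 43.331 m/s
V = 43.331 * 3.6 = 156.0 km/h

156.0


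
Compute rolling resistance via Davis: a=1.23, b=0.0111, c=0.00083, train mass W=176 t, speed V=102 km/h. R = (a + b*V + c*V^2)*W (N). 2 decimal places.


b*V = 0.0111 * 102 = 1.1322
c*V^2 = 0.00083 * 10404 = 8.63532
R_per_t = 1.23 + 1.1322 + 8.63532 = 10.99752 N/t
R_total = 10.99752 * 176 = 1935.56 N

1935.56


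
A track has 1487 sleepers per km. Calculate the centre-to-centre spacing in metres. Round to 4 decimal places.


Spacing = 1000 m / number of sleepers
Spacing = 1000 / 1487
Spacing = 0.6725 m

0.6725


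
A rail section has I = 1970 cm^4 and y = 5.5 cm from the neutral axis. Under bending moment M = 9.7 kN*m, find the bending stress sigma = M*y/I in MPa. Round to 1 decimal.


Convert units:
M = 9.7 kN*m = 9700000 N*mm
y = 5.5 cm = 55 mm
I = 1970 cm^4 = 19700000 mm^4
sigma = 9700000 * 55 / 19700000
sigma = 27.1 MPa

27.1


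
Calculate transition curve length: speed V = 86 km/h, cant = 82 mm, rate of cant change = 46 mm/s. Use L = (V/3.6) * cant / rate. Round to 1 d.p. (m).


Convert speed: V = 86 / 3.6 = 23.8889 m/s
L = 23.8889 * 82 / 46
L = 1958.8889 / 46
L = 42.6 m

42.6


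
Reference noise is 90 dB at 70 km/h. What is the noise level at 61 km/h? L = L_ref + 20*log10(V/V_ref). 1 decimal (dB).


V/V_ref = 61 / 70 = 0.871429
log10(0.871429) = -0.059768
20 * -0.059768 = -1.1954
L = 90 + -1.1954 = 88.8 dB

88.8


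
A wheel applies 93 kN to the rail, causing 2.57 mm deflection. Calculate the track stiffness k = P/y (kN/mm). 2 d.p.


Track stiffness k = P / y
k = 93 / 2.57
k = 36.19 kN/mm

36.19


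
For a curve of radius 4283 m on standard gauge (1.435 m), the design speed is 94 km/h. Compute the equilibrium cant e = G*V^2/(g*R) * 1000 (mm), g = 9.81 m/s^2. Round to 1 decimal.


Convert speed: V = 94 / 3.6 = 26.1111 m/s
Apply formula: e = 1.435 * 26.1111^2 / (9.81 * 4283)
e = 1.435 * 681.7901 / 42016.23
e = 0.023285 m = 23.3 mm

23.3


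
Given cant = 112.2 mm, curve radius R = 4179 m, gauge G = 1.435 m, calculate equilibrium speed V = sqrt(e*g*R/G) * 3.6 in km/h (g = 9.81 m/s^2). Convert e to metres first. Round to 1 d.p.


Convert cant: e = 112.2 mm = 0.1122 m
V_ms = sqrt(0.1122 * 9.81 * 4179 / 1.435)
V_ms = sqrt(3205.400751) = 56.6163 m/s
V = 56.6163 * 3.6 = 203.8 km/h

203.8
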